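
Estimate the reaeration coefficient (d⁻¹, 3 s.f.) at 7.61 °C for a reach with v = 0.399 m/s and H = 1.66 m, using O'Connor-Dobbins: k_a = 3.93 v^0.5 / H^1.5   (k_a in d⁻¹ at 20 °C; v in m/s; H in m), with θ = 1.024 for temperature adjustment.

k_a(20) = 3.93 × 0.399^0.5 / 1.66^1.5 = 3.93 × 0.6317 / 2.139 = 1.161 d⁻¹.
k_a(7.61) = 1.161 × 1.024^(7.61−20) = 1.161 × 0.7454 = 0.8652 d⁻¹.

k_a ≈ 0.865 d⁻¹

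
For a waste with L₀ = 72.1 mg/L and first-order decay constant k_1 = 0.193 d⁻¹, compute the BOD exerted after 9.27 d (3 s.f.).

y ≈ 60.1 mg/L

y_t = L₀(1 − e^(−k_1 t)) = 72.1 × (1 − e^(−0.193×9.27))
= 72.1 × (1 − 0.1671) = 72.1 × 0.8329 = 60.05 mg/L.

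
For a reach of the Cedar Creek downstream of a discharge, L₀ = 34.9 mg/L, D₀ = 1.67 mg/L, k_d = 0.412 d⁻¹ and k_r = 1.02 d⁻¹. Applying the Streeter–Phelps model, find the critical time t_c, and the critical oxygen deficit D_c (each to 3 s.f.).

t_c ≈ 1.37 d; D_c ≈ 8.01 mg/L

t_c = [1/(k_r−k_d)] ln[(k_r/k_d)(1 − D₀(k_r−k_d)/(k_d L₀))]
= [1/(1.02−0.412)] ln[(1.02/0.412)(1 − 1.67×0.6080/(0.412×34.9))]
= (1/0.6080) ln[2.476 × 0.9294] = 1.645 × ln(2.301) = 1.645 × 0.8333 = 1.371 d.
D_c = (k_d/k_r) L₀ e^(−k_d t_c) = (0.412/1.02) × 34.9 × e^(−0.412×1.371) = 0.4039 × 34.9 × 0.5685 = 8.015 mg/L.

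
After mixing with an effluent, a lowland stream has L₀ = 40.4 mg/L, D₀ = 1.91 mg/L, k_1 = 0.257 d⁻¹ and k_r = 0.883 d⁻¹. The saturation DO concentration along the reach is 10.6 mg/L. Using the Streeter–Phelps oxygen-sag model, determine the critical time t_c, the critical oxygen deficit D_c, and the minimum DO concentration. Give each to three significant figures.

t_c = [1/(k_r−k_1)] ln[(k_r/k_1)(1 − D₀(k_r−k_1)/(k_1 L₀))]
= [1/(0.883−0.257)] ln[(0.883/0.257)(1 − 1.91×0.6260/(0.257×40.4))]
= (1/0.6260) ln[3.436 × 0.8848] = 1.597 × ln(3.040) = 1.597 × 1.112 = 1.776 d.
L(t_c) = L₀ e^(−k_1 t_c) = 40.4 × 0.6335 = 25.59 mg/L, and at the critical point k_r D_c = k_1 L, so D_c = (0.257/0.883) × 25.59 = 7.449 mg/L.
Minimum DO = C_s − D_c = 10.6 − 7.449 = 3.151 mg/L.

t_c ≈ 1.78 d; D_c ≈ 7.45 mg/L; min DO ≈ 3.15 mg/L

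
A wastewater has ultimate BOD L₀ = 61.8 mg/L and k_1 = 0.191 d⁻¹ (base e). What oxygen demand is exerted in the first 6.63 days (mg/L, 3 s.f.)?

y ≈ 44.4 mg/L

y_t = L₀(1 − e^(−k_1 t)) = 61.8 × (1 − e^(−0.191×6.63))
= 61.8 × (1 − 0.2819) = 61.8 × 0.7181 = 44.38 mg/L.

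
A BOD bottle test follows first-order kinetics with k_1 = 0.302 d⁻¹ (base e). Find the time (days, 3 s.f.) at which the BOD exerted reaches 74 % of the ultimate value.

y/L₀ = 1 − e^(−k_1 t) = 0.74 ⇒ e^(−k_1 t) = 0.260
t = −ln(0.260) / 0.302 = 1.347 / 0.302 = 4.461 d.

t ≈ 4.46 d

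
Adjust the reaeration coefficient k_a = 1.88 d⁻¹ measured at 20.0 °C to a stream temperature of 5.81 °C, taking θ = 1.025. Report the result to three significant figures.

k_a ≈ 1.32 d⁻¹

k_a(T₂) = k_a(T₁) · θ^(T₂−T₁) = 1.88 × 1.025^(5.81−20.0)
= 1.88 × 1.025^-14.2 = 1.88 × 0.7044 = 1.324 d⁻¹.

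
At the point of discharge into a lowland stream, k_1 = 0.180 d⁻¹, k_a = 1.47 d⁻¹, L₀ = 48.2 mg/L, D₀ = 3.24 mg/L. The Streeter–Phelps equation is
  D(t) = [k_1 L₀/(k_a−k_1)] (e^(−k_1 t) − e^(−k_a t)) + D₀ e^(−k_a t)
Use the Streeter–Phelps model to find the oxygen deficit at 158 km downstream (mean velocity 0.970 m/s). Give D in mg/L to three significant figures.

Travel time t = x/v = 158 km / (0.970 m/s) = 158000 m / 0.970 m/s = 162900 s = 1.885 d.
k_1 L₀/(k_a−k_1) = 0.180×48.2/(1.47−0.180) = 8.676/1.290 = 6.726 mg/L.
e^(−k_1 t) = e^(−0.180×1.885) = 0.7122; e^(−k_a t) = e^(−1.47×1.885) = 0.06258.
D = 6.726 × (0.7122 − 0.06258) + 3.24 × 0.06258 = 4.369 + 0.2028 = 4.572 mg/L.

D ≈ 4.57 mg/L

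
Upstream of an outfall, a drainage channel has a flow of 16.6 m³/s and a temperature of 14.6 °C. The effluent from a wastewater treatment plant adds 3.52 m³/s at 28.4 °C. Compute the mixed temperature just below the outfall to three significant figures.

Flow-weighted mixing: C = (Q_r C_r + Q_w C_w)/(Q_r + Q_w)
= (16.6×14.6 + 3.52×28.4)/(16.6 + 3.52) = 342.3/20.12 = 17.01 °C.

17.0 °C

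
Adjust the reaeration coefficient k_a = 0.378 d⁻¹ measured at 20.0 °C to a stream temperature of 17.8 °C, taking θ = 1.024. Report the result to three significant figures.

k_a ≈ 0.359 d⁻¹

k_a(T₂) = k_a(T₁) · θ^(T₂−T₁) = 0.378 × 1.024^(17.8−20.0)
= 0.378 × 1.024^-2.20 = 0.378 × 0.9492 = 0.3588 d⁻¹.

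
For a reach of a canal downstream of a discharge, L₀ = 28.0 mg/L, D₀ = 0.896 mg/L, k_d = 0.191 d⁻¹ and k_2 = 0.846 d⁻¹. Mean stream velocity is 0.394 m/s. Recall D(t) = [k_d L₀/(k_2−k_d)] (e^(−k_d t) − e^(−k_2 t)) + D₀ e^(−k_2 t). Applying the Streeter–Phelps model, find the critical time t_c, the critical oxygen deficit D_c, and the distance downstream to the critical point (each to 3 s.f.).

t_c ≈ 2.09 d; D_c ≈ 4.24 mg/L; x_c ≈ 71.3 km

With k_2/k_d = 4.429 and 1 − D₀(k_2−k_d)/(k_d L₀) = 0.8903,
t_c = ln(4.429 × 0.8903) / (0.846 − 0.191) = ln(3.943) / 0.6550 = 1.372/0.6550 = 2.095 d.
L(t_c) = L₀ e^(−k_d t_c) = 28.0 × 0.6703 = 18.77 mg/L, and at the critical point k_2 D_c = k_d L, so D_c = (0.191/0.846) × 18.77 = 4.237 mg/L.
x_c = v t_c = 0.394 m/s × 2.095 d × 86400 s/d = 71310 m ≈ 71.3 km.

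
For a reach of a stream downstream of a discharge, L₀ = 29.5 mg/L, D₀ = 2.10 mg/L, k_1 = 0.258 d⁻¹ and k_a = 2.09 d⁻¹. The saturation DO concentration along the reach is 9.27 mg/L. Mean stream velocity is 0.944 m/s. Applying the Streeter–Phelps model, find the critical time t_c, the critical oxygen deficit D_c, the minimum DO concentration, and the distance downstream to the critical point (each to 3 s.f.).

t_c ≈ 0.758 d; D_c ≈ 3.00 mg/L; min DO ≈ 6.27 mg/L; x_c ≈ 61.8 km

With k_a/k_1 = 8.101 and 1 − D₀(k_a−k_1)/(k_1 L₀) = 0.4945,
t_c = ln(8.101 × 0.4945) / (2.09 − 0.258) = ln(4.006) / 1.832 = 1.388/1.832 = 0.7575 d.
L(t_c) = L₀ e^(−k_1 t_c) = 29.5 × 0.8225 = 24.26 mg/L, and at the critical point k_a D_c = k_1 L, so D_c = (0.258/2.09) × 24.26 = 2.995 mg/L.
Minimum DO = C_s − D_c = 9.27 − 2.995 = 6.275 mg/L.
x_c = v t_c = 0.944 m/s × 0.7575 d × 86400 s/d = 61790 m ≈ 61.8 km.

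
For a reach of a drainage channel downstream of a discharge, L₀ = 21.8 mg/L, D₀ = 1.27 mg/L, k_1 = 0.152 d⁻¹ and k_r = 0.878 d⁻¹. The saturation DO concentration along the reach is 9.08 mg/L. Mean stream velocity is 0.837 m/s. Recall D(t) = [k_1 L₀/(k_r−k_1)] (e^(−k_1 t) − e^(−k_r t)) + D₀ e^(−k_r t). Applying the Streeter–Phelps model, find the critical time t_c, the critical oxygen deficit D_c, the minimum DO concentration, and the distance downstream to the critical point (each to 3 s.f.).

t_c ≈ 1.97 d; D_c ≈ 2.80 mg/L; min DO ≈ 6.28 mg/L; x_c ≈ 142 km

With k_r/k_1 = 5.776 and 1 − D₀(k_r−k_1)/(k_1 L₀) = 0.7217,
t_c = ln(5.776 × 0.7217) / (0.878 − 0.152) = ln(4.169) / 0.7260 = 1.428/0.7260 = 1.967 d.
D_c = (k_1/k_r) L₀ e^(−k_1 t_c) = (0.152/0.878) × 21.8 × e^(−0.152×1.967) = 0.1731 × 21.8 × 0.7416 = 2.799 mg/L.
Minimum DO = C_s − D_c = 9.08 − 2.799 = 6.281 mg/L.
x_c = v t_c = 0.837 m/s × 1.967 d × 86400 s/d = 142200 m ≈ 142 km.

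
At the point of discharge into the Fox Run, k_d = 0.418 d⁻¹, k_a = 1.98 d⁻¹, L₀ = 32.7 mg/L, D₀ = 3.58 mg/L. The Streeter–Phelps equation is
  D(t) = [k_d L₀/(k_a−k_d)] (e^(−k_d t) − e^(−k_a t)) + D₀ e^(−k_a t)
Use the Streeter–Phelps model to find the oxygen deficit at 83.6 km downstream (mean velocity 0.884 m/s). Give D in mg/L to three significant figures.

D ≈ 4.95 mg/L

Travel time t = x/v = 83.6 km / (0.884 m/s) = 83600 m / 0.884 m/s = 94570 s = 1.095 d.
k_d L₀/(k_a−k_d) = 0.418×32.7/(1.98−0.418) = 13.67/1.562 = 8.751 mg/L.
e^(−k_d t) = e^(−0.418×1.095) = 0.6328; e^(−k_a t) = e^(−1.98×1.095) = 0.1145.
D = 8.751 × (0.6328 − 0.1145) + 3.58 × 0.1145 = 4.536 + 0.4099 = 4.946 mg/L.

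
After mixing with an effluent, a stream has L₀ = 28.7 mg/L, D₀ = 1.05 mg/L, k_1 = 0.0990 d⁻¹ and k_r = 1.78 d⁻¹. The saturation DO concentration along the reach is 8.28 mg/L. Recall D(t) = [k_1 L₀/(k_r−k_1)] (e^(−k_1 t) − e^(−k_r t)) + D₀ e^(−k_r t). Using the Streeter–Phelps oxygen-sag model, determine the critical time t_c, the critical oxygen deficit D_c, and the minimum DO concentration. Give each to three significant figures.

t_c = [1/(k_r−k_1)] ln[(k_r/k_1)(1 − D₀(k_r−k_1)/(k_1 L₀))]
= [1/(1.78−0.0990)] ln[(1.78/0.0990)(1 − 1.05×1.681/(0.0990×28.7))]
= (1/1.681) ln[17.98 × 0.3788] = 0.5949 × ln(6.811) = 0.5949 × 1.918 = 1.141 d.
L(t_c) = L₀ e^(−k_1 t_c) = 28.7 × 0.8932 = 25.63 mg/L, and at the critical point k_r D_c = k_1 L, so D_c = (0.0990/1.78) × 25.63 = 1.426 mg/L.
Minimum DO = C_s − D_c = 8.28 − 1.426 = 6.854 mg/L.

t_c ≈ 1.14 d; D_c ≈ 1.43 mg/L; min DO ≈ 6.85 mg/L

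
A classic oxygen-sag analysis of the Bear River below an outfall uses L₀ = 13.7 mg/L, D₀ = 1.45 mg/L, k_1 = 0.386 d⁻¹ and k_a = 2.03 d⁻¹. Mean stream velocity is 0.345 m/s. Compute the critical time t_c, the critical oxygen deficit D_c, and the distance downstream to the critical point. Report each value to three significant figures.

t_c ≈ 0.645 d; D_c ≈ 2.03 mg/L; x_c ≈ 19.2 km

With k_a/k_1 = 5.259 and 1 − D₀(k_a−k_1)/(k_1 L₀) = 0.5492,
t_c = ln(5.259 × 0.5492) / (2.03 − 0.386) = ln(2.888) / 1.644 = 1.061/1.644 = 0.6452 d.
L(t_c) = L₀ e^(−k_1 t_c) = 13.7 × 0.7795 = 10.68 mg/L, and at the critical point k_a D_c = k_1 L, so D_c = (0.386/2.03) × 10.68 = 2.031 mg/L.
x_c = v t_c = 0.345 m/s × 0.6452 d × 86400 s/d = 19230 m ≈ 19.2 km.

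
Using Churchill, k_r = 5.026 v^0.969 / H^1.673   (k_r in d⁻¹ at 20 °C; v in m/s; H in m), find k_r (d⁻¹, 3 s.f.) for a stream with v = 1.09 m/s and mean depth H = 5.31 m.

k_r = 5.026 × 1.09^0.969 / 5.31^1.673 = 5.026 × 1.087 / 16.33 = 0.3345 d⁻¹.

k_r ≈ 0.335 d⁻¹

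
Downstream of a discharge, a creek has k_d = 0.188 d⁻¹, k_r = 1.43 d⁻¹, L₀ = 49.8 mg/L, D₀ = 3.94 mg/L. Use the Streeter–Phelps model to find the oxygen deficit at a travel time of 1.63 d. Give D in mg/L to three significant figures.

D ≈ 5.20 mg/L

k_d L₀/(k_r−k_d) = 0.188×49.8/(1.43−0.188) = 9.362/1.242 = 7.538 mg/L.
e^(−k_d t) = e^(−0.188×1.630) = 0.7361; e^(−k_r t) = e^(−1.43×1.630) = 0.09721.
D = 7.538 × (0.7361 − 0.09721) + 3.94 × 0.09721 = 4.816 + 0.3830 = 5.199 mg/L.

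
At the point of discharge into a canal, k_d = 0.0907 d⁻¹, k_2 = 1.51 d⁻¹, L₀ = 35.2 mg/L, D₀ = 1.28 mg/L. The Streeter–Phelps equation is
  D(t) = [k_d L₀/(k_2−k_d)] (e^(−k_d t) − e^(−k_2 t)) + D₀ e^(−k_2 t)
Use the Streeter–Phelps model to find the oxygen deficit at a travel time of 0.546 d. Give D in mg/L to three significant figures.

D ≈ 1.72 mg/L

k_d L₀/(k_2−k_d) = 0.0907×35.2/(1.51−0.0907) = 3.193/1.419 = 2.249 mg/L.
e^(−k_d t) = e^(−0.0907×0.5460) = 0.9517; e^(−k_2 t) = e^(−1.51×0.5460) = 0.4385.
D = 2.249 × (0.9517 − 0.4385) + 1.28 × 0.4385 = 1.154 + 0.5612 = 1.716 mg/L.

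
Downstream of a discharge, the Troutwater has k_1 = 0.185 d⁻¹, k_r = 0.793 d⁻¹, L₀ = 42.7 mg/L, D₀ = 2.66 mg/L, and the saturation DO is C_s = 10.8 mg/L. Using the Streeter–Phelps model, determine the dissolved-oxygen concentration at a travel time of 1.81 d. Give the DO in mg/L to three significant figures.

DO ≈ 3.96 mg/L

k_1 L₀/(k_r−k_1) = 0.185×42.7/(0.793−0.185) = 7.900/0.6080 = 12.99 mg/L.
e^(−k_1 t) = e^(−0.185×1.810) = 0.7154; e^(−k_r t) = e^(−0.793×1.810) = 0.2380.
D = 12.99 × (0.7154 − 0.2380) + 2.66 × 0.2380 = 6.203 + 0.6332 = 6.836 mg/L.
DO = C_s − D = 10.8 − 6.836 = 3.964 mg/L.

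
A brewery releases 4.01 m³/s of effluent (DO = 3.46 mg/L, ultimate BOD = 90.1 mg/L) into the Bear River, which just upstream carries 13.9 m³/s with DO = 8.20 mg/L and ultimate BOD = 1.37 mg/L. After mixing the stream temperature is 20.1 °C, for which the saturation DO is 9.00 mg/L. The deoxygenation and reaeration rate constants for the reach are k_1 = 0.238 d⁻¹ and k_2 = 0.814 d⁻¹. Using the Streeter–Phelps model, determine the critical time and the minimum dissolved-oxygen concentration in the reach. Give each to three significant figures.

Mixed DO = (13.9×8.20 + 4.01×3.46)/(13.9+4.01) = 127.9/17.91 = 7.139 mg/L.
Mixed L₀ = (13.9×1.37 + 4.01×90.1)/(17.91) = 380.3/17.91 = 21.24 mg/L.
Initial deficit D₀ = C_s − DO₀ = 9.00 − 7.139 = 1.861 mg/L.
t_c = (1/0.5760) ln[(0.814/0.238)(1 − 1.861×0.5760/(0.238×21.24))] = 1.736 × ln(2.695) = 1.721 d.
D_c = (0.238/0.814) × 21.24 × e^(−0.238×1.721) = 0.2924 × 21.24 × 0.6639 = 4.122 mg/L.
Minimum DO = 9.00 − 4.122 = 4.878 mg/L.

t_c ≈ 1.72 d; minimum DO ≈ 4.88 mg/L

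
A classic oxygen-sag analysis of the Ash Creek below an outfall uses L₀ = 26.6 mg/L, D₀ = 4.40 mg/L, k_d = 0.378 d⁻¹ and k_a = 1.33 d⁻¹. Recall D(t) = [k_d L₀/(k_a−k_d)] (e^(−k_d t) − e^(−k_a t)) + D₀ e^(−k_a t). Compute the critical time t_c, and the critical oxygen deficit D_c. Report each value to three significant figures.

With k_a/k_d = 3.519 and 1 − D₀(k_a−k_d)/(k_d L₀) = 0.5834,
t_c = ln(3.519 × 0.5834) / (1.33 − 0.378) = ln(2.053) / 0.9520 = 0.7192/0.9520 = 0.7554 d.
D_c = (k_d/k_a) L₀ e^(−k_d t_c) = (0.378/1.33) × 26.6 × e^(−0.378×0.7554) = 0.2842 × 26.6 × 0.7516 = 5.682 mg/L.

t_c ≈ 0.755 d; D_c ≈ 5.68 mg/L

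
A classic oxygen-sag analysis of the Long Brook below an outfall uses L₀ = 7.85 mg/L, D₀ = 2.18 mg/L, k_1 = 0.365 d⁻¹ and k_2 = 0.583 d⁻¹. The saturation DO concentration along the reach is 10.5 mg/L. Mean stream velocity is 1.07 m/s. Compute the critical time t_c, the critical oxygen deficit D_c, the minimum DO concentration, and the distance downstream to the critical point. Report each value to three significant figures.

At the critical point dD/dt = 0, so k_1 L₀ e^(−k_1 t) = k_2 D. Substituting D(t) from the Streeter–Phelps equation and solving for t gives
t_c = ln[(k_2/k_1)(1 − D₀(k_2−k_1)/(k_1 L₀))] / (k_2−k_1).
Here k_2−k_1 = 0.2180 d⁻¹ and 1 − D₀(k_2−k_1)/(k_1 L₀) = 1 − 2.18×0.2180/(0.365×7.85) = 0.8341, so
t_c = ln(1.597 × 0.8341) / 0.2180 = 0.2869 / 0.2180 = 1.316 d.
D_c = (k_1/k_2) L₀ e^(−k_1 t_c) = (0.365/0.583) × 7.85 × e^(−0.365×1.316) = 0.6261 × 7.85 × 0.6185 = 3.040 mg/L.
Minimum DO = C_s − D_c = 10.5 − 3.040 = 7.460 mg/L.
x_c = v t_c = 1.07 m/s × 1.316 d × 86400 s/d = 121700 m ≈ 122 km.

t_c ≈ 1.32 d; D_c ≈ 3.04 mg/L; min DO ≈ 7.46 mg/L; x_c ≈ 122 km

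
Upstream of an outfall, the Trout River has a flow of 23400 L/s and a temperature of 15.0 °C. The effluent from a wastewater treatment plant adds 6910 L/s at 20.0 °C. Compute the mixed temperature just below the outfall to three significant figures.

Flow-weighted mixing: C = (Q_r C_r + Q_w C_w)/(Q_r + Q_w)
= (23400×15.0 + 6910×20.0)/(23400 + 6910) = 489200/30310 = 16.14 °C.

16.1 °C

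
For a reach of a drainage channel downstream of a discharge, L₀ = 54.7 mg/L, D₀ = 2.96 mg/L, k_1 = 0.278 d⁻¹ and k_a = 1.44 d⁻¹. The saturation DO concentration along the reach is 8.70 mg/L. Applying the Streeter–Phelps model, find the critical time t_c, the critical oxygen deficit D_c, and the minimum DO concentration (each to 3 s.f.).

At the critical point dD/dt = 0, so k_1 L₀ e^(−k_1 t) = k_a D. Substituting D(t) from the Streeter–Phelps equation and solving for t gives
t_c = ln[(k_a/k_1)(1 − D₀(k_a−k_1)/(k_1 L₀))] / (k_a−k_1).
Here k_a−k_1 = 1.162 d⁻¹ and 1 − D₀(k_a−k_1)/(k_1 L₀) = 1 − 2.96×1.162/(0.278×54.7) = 0.7738, so
t_c = ln(5.180 × 0.7738) / 1.162 = 1.388 / 1.162 = 1.195 d.
D_c = (k_1/k_a) L₀ e^(−k_1 t_c) = (0.278/1.44) × 54.7 × e^(−0.278×1.195) = 0.1931 × 54.7 × 0.7174 = 7.576 mg/L.
Minimum DO = C_s − D_c = 8.70 − 7.576 = 1.124 mg/L.

t_c ≈ 1.19 d; D_c ≈ 7.58 mg/L; min DO ≈ 1.12 mg/L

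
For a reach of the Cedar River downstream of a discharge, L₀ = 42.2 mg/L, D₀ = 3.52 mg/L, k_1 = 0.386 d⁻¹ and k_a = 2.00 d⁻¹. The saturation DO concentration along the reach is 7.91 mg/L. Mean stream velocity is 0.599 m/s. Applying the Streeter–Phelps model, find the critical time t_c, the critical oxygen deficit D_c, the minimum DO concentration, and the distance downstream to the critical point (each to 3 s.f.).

t_c = [1/(k_a−k_1)] ln[(k_a/k_1)(1 − D₀(k_a−k_1)/(k_1 L₀))]
= [1/(2.00−0.386)] ln[(2.00/0.386)(1 − 3.52×1.614/(0.386×42.2))]
= (1/1.614) ln[5.181 × 0.6512] = 0.6196 × ln(3.374) = 0.6196 × 1.216 = 0.7535 d.
D_c = (k_1/k_a) L₀ e^(−k_1 t_c) = (0.386/2.00) × 42.2 × e^(−0.386×0.7535) = 0.1930 × 42.2 × 0.7476 = 6.089 mg/L.
Minimum DO = C_s − D_c = 7.91 − 6.089 = 1.821 mg/L.
x_c = v t_c = 0.599 m/s × 0.7535 d × 86400 s/d = 39000 m ≈ 39.0 km.

t_c ≈ 0.754 d; D_c ≈ 6.09 mg/L; min DO ≈ 1.82 mg/L; x_c ≈ 39.0 km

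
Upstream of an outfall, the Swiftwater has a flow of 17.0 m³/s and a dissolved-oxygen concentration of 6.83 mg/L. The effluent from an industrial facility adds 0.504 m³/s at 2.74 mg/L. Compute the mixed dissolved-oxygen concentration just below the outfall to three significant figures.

Flow-weighted mixing: C = (Q_r C_r + Q_w C_w)/(Q_r + Q_w)
= (17.0×6.83 + 0.504×2.74)/(17.0 + 0.504) = 117.5/17.50 = 6.712 mg/L.

6.71 mg/L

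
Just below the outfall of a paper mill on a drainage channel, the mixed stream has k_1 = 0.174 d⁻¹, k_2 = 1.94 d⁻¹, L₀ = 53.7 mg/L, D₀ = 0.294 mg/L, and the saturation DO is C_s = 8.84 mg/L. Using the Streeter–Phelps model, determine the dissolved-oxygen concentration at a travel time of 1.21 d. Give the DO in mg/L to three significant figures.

DO ≈ 5.03 mg/L

k_1 L₀/(k_2−k_1) = 0.174×53.7/(1.94−0.174) = 9.344/1.766 = 5.291 mg/L.
e^(−k_1 t) = e^(−0.174×1.210) = 0.8101; e^(−k_2 t) = e^(−1.94×1.210) = 0.09562.
D = 5.291 × (0.8101 − 0.09562) + 0.294 × 0.09562 = 3.781 + 0.02811 = 3.809 mg/L.
DO = C_s − D = 8.84 − 3.809 = 5.031 mg/L.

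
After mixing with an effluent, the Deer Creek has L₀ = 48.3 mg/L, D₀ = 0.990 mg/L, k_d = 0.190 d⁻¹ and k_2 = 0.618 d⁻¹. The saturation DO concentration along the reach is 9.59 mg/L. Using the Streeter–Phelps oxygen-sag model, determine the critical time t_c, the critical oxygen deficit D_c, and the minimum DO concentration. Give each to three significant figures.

t_c = [1/(k_2−k_d)] ln[(k_2/k_d)(1 − D₀(k_2−k_d)/(k_d L₀))]
= [1/(0.618−0.190)] ln[(0.618/0.190)(1 − 0.990×0.4280/(0.190×48.3))]
= (1/0.4280) ln[3.253 × 0.9538] = 2.336 × ln(3.102) = 2.336 × 1.132 = 2.645 d.
L(t_c) = L₀ e^(−k_d t_c) = 48.3 × 0.6050 = 29.22 mg/L, and at the critical point k_2 D_c = k_d L, so D_c = (0.190/0.618) × 29.22 = 8.983 mg/L.
Minimum DO = C_s − D_c = 9.59 − 8.983 = 0.6068 mg/L.

t_c ≈ 2.65 d; D_c ≈ 8.98 mg/L; min DO ≈ 0.607 mg/L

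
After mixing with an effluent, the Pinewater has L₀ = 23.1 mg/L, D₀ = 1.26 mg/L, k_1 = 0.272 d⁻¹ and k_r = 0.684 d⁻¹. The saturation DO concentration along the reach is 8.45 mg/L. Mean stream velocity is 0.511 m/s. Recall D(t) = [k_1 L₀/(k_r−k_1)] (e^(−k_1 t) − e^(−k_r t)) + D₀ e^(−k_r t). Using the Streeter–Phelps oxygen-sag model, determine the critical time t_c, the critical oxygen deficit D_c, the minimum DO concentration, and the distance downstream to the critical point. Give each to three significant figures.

With k_r/k_1 = 2.515 and 1 − D₀(k_r−k_1)/(k_1 L₀) = 0.9174,
t_c = ln(2.515 × 0.9174) / (0.684 − 0.272) = ln(2.307) / 0.4120 = 0.8359/0.4120 = 2.029 d.
D_c = (k_1/k_r) L₀ e^(−k_1 t_c) = (0.272/0.684) × 23.1 × e^(−0.272×2.029) = 0.3977 × 23.1 × 0.5759 = 5.290 mg/L.
Minimum DO = C_s − D_c = 8.45 − 5.290 = 3.160 mg/L.
x_c = v t_c = 0.511 m/s × 2.029 d × 86400 s/d = 89580 m ≈ 89.6 km.

t_c ≈ 2.03 d; D_c ≈ 5.29 mg/L; min DO ≈ 3.16 mg/L; x_c ≈ 89.6 km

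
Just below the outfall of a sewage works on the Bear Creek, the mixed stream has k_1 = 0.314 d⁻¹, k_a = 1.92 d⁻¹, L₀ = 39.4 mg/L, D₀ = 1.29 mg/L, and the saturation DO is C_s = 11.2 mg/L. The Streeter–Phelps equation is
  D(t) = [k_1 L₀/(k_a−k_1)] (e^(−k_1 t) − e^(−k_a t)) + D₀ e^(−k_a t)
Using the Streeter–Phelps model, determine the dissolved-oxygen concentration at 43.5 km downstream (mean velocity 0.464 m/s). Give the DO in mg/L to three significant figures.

Travel time t = x/v = 43.5 km / (0.464 m/s) = 43500 m / 0.464 m/s = 93750 s = 1.085 d.
k_1 L₀/(k_a−k_1) = 0.314×39.4/(1.92−0.314) = 12.37/1.606 = 7.703 mg/L.
e^(−k_1 t) = e^(−0.314×1.085) = 0.7113; e^(−k_a t) = e^(−1.92×1.085) = 0.1245.
D = 7.703 × (0.7113 − 0.1245) + 1.29 × 0.1245 = 4.520 + 0.1606 = 4.681 mg/L.
DO = C_s − D = 11.2 − 4.681 = 6.519 mg/L.

DO ≈ 6.52 mg/L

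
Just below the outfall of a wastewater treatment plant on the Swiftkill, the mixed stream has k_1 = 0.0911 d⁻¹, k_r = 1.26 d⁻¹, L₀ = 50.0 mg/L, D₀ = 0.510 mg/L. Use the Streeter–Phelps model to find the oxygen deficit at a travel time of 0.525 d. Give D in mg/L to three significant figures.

k_1 L₀/(k_r−k_1) = 0.0911×50.0/(1.26−0.0911) = 4.555/1.169 = 3.897 mg/L.
e^(−k_1 t) = e^(−0.0911×0.5250) = 0.9533; e^(−k_r t) = e^(−1.26×0.5250) = 0.5161.
D = 3.897 × (0.9533 − 0.5161) + 0.510 × 0.5161 = 1.704 + 0.2632 = 1.967 mg/L.

D ≈ 1.97 mg/L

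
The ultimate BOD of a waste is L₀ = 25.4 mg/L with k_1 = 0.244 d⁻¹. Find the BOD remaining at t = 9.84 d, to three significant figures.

L_t = L₀ e^(−k_1 t) = 25.4 × e^(−0.244×9.84) = 25.4 × 0.09063 = 2.302 mg/L.

L ≈ 2.30 mg/L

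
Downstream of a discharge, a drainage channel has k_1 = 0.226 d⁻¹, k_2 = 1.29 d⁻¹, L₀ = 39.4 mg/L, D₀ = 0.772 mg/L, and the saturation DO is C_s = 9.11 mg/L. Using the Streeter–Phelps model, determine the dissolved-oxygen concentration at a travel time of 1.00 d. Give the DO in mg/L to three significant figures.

k_1 L₀/(k_2−k_1) = 0.226×39.4/(1.29−0.226) = 8.904/1.064 = 8.369 mg/L.
e^(−k_1 t) = e^(−0.226×1.000) = 0.7977; e^(−k_2 t) = e^(−1.29×1.000) = 0.2753.
D = 8.369 × (0.7977 − 0.2753) + 0.772 × 0.2753 = 4.372 + 0.2125 = 4.585 mg/L.
DO = C_s − D = 9.11 − 4.585 = 4.525 mg/L.

DO ≈ 4.53 mg/L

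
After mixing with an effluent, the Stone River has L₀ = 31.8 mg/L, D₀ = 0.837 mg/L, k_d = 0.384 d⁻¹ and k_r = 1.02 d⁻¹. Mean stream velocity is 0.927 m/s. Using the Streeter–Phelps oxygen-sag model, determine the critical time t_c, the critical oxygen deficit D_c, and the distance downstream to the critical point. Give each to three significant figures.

With k_r/k_d = 2.656 and 1 − D₀(k_r−k_d)/(k_d L₀) = 0.9564,
t_c = ln(2.656 × 0.9564) / (1.02 − 0.384) = ln(2.540) / 0.6360 = 0.9323/0.6360 = 1.466 d.
D_c = (k_d/k_r) L₀ e^(−k_d t_c) = (0.384/1.02) × 31.8 × e^(−0.384×1.466) = 0.3765 × 31.8 × 0.5695 = 6.818 mg/L.
x_c = v t_c = 0.927 m/s × 1.466 d × 86400 s/d = 117400 m ≈ 117 km.

t_c ≈ 1.47 d; D_c ≈ 6.82 mg/L; x_c ≈ 117 km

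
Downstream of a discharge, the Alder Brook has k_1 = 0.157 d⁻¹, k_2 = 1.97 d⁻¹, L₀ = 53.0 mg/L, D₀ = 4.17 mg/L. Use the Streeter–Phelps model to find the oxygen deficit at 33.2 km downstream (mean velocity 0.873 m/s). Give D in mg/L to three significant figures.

Travel time t = x/v = 33.2 km / (0.873 m/s) = 33200 m / 0.873 m/s = 38030 s = 0.4402 d.
k_1 L₀/(k_2−k_1) = 0.157×53.0/(1.97−0.157) = 8.321/1.813 = 4.590 mg/L.
e^(−k_1 t) = e^(−0.157×0.4402) = 0.9332; e^(−k_2 t) = e^(−1.97×0.4402) = 0.4202.
D = 4.590 × (0.9332 − 0.4202) + 4.17 × 0.4202 = 2.355 + 1.752 = 4.107 mg/L.

D ≈ 4.11 mg/L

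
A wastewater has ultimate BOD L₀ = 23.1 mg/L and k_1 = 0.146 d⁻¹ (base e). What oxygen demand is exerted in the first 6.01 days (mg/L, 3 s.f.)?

y ≈ 13.5 mg/L

y_t = L₀(1 − e^(−k_1 t)) = 23.1 × (1 − e^(−0.146×6.01))
= 23.1 × (1 − 0.4158) = 23.1 × 0.5842 = 13.49 mg/L.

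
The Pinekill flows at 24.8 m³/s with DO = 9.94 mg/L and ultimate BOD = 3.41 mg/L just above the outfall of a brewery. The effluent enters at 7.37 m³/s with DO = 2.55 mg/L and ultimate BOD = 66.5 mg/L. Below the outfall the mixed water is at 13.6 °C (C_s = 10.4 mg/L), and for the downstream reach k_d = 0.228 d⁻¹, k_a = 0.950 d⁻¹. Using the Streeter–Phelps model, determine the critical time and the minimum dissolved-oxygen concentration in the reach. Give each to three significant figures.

t_c ≈ 1.31 d; minimum DO ≈ 7.22 mg/L

Mixed DO = (24.8×9.94 + 7.37×2.55)/(24.8+7.37) = 265.3/32.17 = 8.247 mg/L.
Mixed L₀ = (24.8×3.41 + 7.37×66.5)/(32.17) = 574.7/32.17 = 17.86 mg/L.
Initial deficit D₀ = C_s − DO₀ = 10.4 − 8.247 = 2.153 mg/L.
t_c = (1/0.7220) ln[(0.950/0.228)(1 − 2.153×0.7220/(0.228×17.86))] = 1.385 × ln(2.576) = 1.311 d.
D_c = (0.228/0.950) × 17.86 × e^(−0.228×1.311) = 0.2400 × 17.86 × 0.7417 = 3.180 mg/L.
Minimum DO = 10.4 − 3.180 = 7.220 mg/L.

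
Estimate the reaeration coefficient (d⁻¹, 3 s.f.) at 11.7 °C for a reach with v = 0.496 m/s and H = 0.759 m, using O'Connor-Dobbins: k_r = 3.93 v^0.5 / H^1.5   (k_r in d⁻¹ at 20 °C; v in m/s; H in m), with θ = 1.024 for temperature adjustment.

k_r(20) = 3.93 × 0.496^0.5 / 0.759^1.5 = 3.93 × 0.7043 / 0.6612 = 4.186 d⁻¹.
k_r(11.7) = 4.186 × 1.024^(11.7−20) = 4.186 × 0.8213 = 3.438 d⁻¹.

k_r ≈ 3.44 d⁻¹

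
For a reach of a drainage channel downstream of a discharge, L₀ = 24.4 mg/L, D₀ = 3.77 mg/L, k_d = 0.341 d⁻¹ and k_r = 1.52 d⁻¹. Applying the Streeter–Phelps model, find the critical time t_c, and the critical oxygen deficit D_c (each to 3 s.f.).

t_c = [1/(k_r−k_d)] ln[(k_r/k_d)(1 − D₀(k_r−k_d)/(k_d L₀))]
= [1/(1.52−0.341)] ln[(1.52/0.341)(1 − 3.77×1.179/(0.341×24.4))]
= (1/1.179) ln[4.457 × 0.4658] = 0.8482 × ln(2.076) = 0.8482 × 0.7306 = 0.6196 d.
L(t_c) = L₀ e^(−k_d t_c) = 24.4 × 0.8095 = 19.75 mg/L, and at the critical point k_r D_c = k_d L, so D_c = (0.341/1.52) × 19.75 = 4.431 mg/L.

t_c ≈ 0.620 d; D_c ≈ 4.43 mg/L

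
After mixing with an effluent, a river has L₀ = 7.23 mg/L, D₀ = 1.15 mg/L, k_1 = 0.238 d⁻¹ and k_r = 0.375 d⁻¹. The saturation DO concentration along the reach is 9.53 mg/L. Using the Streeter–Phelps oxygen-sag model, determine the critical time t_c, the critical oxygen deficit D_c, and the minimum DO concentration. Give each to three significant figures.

At the critical point dD/dt = 0, so k_1 L₀ e^(−k_1 t) = k_r D. Substituting D(t) from the Streeter–Phelps equation and solving for t gives
t_c = ln[(k_r/k_1)(1 − D₀(k_r−k_1)/(k_1 L₀))] / (k_r−k_1).
Here k_r−k_1 = 0.1370 d⁻¹ and 1 − D₀(k_r−k_1)/(k_1 L₀) = 1 − 1.15×0.1370/(0.238×7.23) = 0.9084, so
t_c = ln(1.576 × 0.9084) / 0.1370 = 0.3586 / 0.1370 = 2.618 d.
L(t_c) = L₀ e^(−k_1 t_c) = 7.23 × 0.5363 = 3.878 mg/L, and at the critical point k_r D_c = k_1 L, so D_c = (0.238/0.375) × 3.878 = 2.461 mg/L.
Minimum DO = C_s − D_c = 9.53 − 2.461 = 7.069 mg/L.

t_c ≈ 2.62 d; D_c ≈ 2.46 mg/L; min DO ≈ 7.07 mg/L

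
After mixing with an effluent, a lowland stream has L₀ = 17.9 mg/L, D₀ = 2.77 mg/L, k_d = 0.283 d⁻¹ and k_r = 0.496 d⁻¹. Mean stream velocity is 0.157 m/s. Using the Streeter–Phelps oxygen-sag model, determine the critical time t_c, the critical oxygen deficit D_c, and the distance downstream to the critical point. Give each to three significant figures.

t_c ≈ 2.05 d; D_c ≈ 5.71 mg/L; x_c ≈ 27.8 km

At the critical point dD/dt = 0, so k_d L₀ e^(−k_d t) = k_r D. Substituting D(t) from the Streeter–Phelps equation and solving for t gives
t_c = ln[(k_r/k_d)(1 − D₀(k_r−k_d)/(k_d L₀))] / (k_r−k_d).
Here k_r−k_d = 0.2130 d⁻¹ and 1 − D₀(k_r−k_d)/(k_d L₀) = 1 − 2.77×0.2130/(0.283×17.9) = 0.8835, so
t_c = ln(1.753 × 0.8835) / 0.2130 = 0.4373 / 0.2130 = 2.053 d.
L(t_c) = L₀ e^(−k_d t_c) = 17.9 × 0.5593 = 10.01 mg/L, and at the critical point k_r D_c = k_d L, so D_c = (0.283/0.496) × 10.01 = 5.713 mg/L.
x_c = v t_c = 0.157 m/s × 2.053 d × 86400 s/d = 27850 m ≈ 27.8 km.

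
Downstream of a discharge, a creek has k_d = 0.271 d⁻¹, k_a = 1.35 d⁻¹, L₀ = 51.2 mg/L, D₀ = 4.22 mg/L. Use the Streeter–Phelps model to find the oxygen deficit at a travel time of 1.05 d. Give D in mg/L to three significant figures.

D ≈ 7.58 mg/L

k_d L₀/(k_a−k_d) = 0.271×51.2/(1.35−0.271) = 13.88/1.079 = 12.86 mg/L.
e^(−k_d t) = e^(−0.271×1.050) = 0.7524; e^(−k_a t) = e^(−1.35×1.050) = 0.2423.
D = 12.86 × (0.7524 − 0.2423) + 4.22 × 0.2423 = 6.559 + 1.023 = 7.581 mg/L.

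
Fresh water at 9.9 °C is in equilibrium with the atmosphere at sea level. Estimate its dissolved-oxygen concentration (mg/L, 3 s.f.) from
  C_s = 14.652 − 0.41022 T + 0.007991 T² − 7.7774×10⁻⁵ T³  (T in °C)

C_s = 14.652 − 0.41022×9.9 + 0.007991×9.9² − 7.7774×10⁻⁵×9.9³ = 11.30 mg/L.

C_s ≈ 11.3 mg/L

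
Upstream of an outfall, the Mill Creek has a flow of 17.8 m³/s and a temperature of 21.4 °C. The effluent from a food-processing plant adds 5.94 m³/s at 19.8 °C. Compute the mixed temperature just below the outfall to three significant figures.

21.0 °C

Flow-weighted mixing: C = (Q_r C_r + Q_w C_w)/(Q_r + Q_w)
= (17.8×21.4 + 5.94×19.8)/(17.8 + 5.94) = 498.5/23.74 = 21.00 °C.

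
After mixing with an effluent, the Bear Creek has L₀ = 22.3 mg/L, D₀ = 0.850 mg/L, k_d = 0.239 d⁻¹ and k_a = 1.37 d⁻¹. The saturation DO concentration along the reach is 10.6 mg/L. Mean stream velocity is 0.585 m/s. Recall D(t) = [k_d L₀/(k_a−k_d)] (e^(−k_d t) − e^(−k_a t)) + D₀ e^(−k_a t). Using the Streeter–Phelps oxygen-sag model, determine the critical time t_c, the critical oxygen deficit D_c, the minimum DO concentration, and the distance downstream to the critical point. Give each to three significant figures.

With k_a/k_d = 5.732 and 1 − D₀(k_a−k_d)/(k_d L₀) = 0.8196,
t_c = ln(5.732 × 0.8196) / (1.37 − 0.239) = ln(4.698) / 1.131 = 1.547/1.131 = 1.368 d.
L(t_c) = L₀ e^(−k_d t_c) = 22.3 × 0.7211 = 16.08 mg/L, and at the critical point k_a D_c = k_d L, so D_c = (0.239/1.37) × 16.08 = 2.805 mg/L.
Minimum DO = C_s − D_c = 10.6 − 2.805 = 7.795 mg/L.
x_c = v t_c = 0.585 m/s × 1.368 d × 86400 s/d = 69140 m ≈ 69.1 km.

t_c ≈ 1.37 d; D_c ≈ 2.81 mg/L; min DO ≈ 7.79 mg/L; x_c ≈ 69.1 km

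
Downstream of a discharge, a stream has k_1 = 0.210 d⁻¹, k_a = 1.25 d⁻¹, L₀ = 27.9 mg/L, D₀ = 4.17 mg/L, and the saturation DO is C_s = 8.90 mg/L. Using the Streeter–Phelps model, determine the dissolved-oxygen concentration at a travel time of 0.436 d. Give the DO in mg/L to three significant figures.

k_1 L₀/(k_a−k_1) = 0.210×27.9/(1.25−0.210) = 5.859/1.040 = 5.634 mg/L.
e^(−k_1 t) = e^(−0.210×0.4360) = 0.9125; e^(−k_a t) = e^(−1.25×0.4360) = 0.5798.
D = 5.634 × (0.9125 − 0.5798) + 4.17 × 0.5798 = 1.874 + 2.418 = 4.292 mg/L.
DO = C_s − D = 8.90 − 4.292 = 4.608 mg/L.

DO ≈ 4.61 mg/L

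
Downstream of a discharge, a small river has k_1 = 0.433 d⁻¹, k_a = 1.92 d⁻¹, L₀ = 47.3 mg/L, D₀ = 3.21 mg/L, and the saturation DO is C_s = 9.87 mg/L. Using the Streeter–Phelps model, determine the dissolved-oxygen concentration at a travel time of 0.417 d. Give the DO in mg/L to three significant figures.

DO ≈ 3.12 mg/L

k_1 L₀/(k_a−k_1) = 0.433×47.3/(1.92−0.433) = 20.48/1.487 = 13.77 mg/L.
e^(−k_1 t) = e^(−0.433×0.4170) = 0.8348; e^(−k_a t) = e^(−1.92×0.4170) = 0.4490.
D = 13.77 × (0.8348 − 0.4490) + 3.21 × 0.4490 = 5.313 + 1.441 = 6.755 mg/L.
DO = C_s − D = 9.87 − 6.755 = 3.115 mg/L.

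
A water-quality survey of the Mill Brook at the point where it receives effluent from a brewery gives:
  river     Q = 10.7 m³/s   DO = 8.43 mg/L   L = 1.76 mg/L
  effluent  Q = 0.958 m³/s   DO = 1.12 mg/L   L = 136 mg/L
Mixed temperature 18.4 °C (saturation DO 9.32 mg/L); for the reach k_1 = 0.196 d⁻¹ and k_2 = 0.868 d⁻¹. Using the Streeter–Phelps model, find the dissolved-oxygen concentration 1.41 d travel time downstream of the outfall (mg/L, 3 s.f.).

DO ≈ 7.15 mg/L

Mixed DO = (10.7×8.43 + 0.958×1.12)/(10.7+0.958) = 91.27/11.66 = 7.829 mg/L.
Mixed L₀ = (10.7×1.76 + 0.958×136)/(11.66) = 149.1/11.66 = 12.79 mg/L.
Initial deficit D₀ = C_s − DO₀ = 9.32 − 7.829 = 1.491 mg/L.
D(1.41) = [0.196×12.79/(0.868−0.196)](e^(−0.196×1.41) − e^(−0.868×1.41)) + 1.491 e^(−0.868×1.41)
= 3.731 × (0.7585 − 0.2941) + 1.491 × 0.2941 = 2.171 mg/L.
DO = 9.32 − 2.171 = 7.149 mg/L.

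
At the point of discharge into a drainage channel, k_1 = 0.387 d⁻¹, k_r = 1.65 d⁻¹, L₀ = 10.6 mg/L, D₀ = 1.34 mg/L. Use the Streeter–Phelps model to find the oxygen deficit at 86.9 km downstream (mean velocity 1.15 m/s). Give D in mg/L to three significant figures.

Travel time t = x/v = 86.9 km / (1.15 m/s) = 86900 m / 1.15 m/s = 75570 s = 0.8746 d.
k_1 L₀/(k_r−k_1) = 0.387×10.6/(1.65−0.387) = 4.102/1.263 = 3.248 mg/L.
e^(−k_1 t) = e^(−0.387×0.8746) = 0.7129; e^(−k_r t) = e^(−1.65×0.8746) = 0.2362.
D = 3.248 × (0.7129 − 0.2362) + 1.34 × 0.2362 = 1.548 + 0.3165 = 1.865 mg/L.

D ≈ 1.86 mg/L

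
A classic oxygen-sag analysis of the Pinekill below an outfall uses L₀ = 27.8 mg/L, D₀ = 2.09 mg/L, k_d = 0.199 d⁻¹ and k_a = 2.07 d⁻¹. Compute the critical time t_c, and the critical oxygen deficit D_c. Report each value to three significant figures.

With k_a/k_d = 10.40 and 1 − D₀(k_a−k_d)/(k_d L₀) = 0.2932,
t_c = ln(10.40 × 0.2932) / (2.07 − 0.199) = ln(3.049) / 1.871 = 1.115/1.871 = 0.5959 d.
D_c = (k_d/k_a) L₀ e^(−k_d t_c) = (0.199/2.07) × 27.8 × e^(−0.199×0.5959) = 0.09614 × 27.8 × 0.8882 = 2.374 mg/L.

t_c ≈ 0.596 d; D_c ≈ 2.37 mg/L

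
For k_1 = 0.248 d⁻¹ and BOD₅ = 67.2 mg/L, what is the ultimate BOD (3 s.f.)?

L₀ ≈ 94.6 mg/L

BOD₅ = L₀(1 − e^(−5k_1)) ⇒ L₀ = BOD₅ / (1 − e^(−5×0.248))
= 67.2 / (1 − 0.2894) = 67.2 / 0.7106 = 94.57 mg/L.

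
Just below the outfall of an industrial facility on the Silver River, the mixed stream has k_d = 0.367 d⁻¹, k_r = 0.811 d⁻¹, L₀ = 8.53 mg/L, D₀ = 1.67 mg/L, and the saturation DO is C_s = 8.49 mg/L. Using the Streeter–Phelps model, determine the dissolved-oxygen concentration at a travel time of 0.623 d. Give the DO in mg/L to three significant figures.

DO ≈ 6.13 mg/L

k_d L₀/(k_r−k_d) = 0.367×8.53/(0.811−0.367) = 3.131/0.4440 = 7.051 mg/L.
e^(−k_d t) = e^(−0.367×0.6230) = 0.7956; e^(−k_r t) = e^(−0.811×0.6230) = 0.6034.
D = 7.051 × (0.7956 − 0.6034) + 1.67 × 0.6034 = 1.356 + 1.008 = 2.363 mg/L.
DO = C_s − D = 8.49 − 2.363 = 6.127 mg/L.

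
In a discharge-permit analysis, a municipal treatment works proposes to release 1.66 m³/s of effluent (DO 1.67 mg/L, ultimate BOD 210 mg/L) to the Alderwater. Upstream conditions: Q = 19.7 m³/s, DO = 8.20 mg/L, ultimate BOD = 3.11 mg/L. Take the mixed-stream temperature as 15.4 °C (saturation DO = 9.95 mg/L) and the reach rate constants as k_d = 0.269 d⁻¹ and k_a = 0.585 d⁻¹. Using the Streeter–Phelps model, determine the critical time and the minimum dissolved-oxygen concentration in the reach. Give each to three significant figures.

t_c ≈ 1.99 d; minimum DO ≈ 4.78 mg/L

Mixed DO = (19.7×8.20 + 1.66×1.67)/(19.7+1.66) = 164.3/21.36 = 7.693 mg/L.
Mixed L₀ = (19.7×3.11 + 1.66×210)/(21.36) = 409.9/21.36 = 19.19 mg/L.
Initial deficit D₀ = C_s − DO₀ = 9.95 − 7.693 = 2.257 mg/L.
t_c = (1/0.3160) ln[(0.585/0.269)(1 − 2.257×0.3160/(0.269×19.19))] = 3.165 × ln(1.874) = 1.988 d.
D_c = (0.269/0.585) × 19.19 × e^(−0.269×1.988) = 0.4598 × 19.19 × 0.5858 = 5.169 mg/L.
Minimum DO = 9.95 − 5.169 = 4.781 mg/L.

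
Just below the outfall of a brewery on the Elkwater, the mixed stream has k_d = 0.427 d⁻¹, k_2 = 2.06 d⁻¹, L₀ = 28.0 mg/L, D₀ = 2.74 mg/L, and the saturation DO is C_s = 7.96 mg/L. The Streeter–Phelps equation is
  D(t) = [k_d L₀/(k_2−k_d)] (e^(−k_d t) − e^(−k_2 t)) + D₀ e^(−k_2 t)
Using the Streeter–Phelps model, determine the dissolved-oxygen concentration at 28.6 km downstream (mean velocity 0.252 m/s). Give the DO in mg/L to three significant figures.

Travel time t = x/v = 28.6 km / (0.252 m/s) = 28600 m / 0.252 m/s = 113500 s = 1.314 d.
k_d L₀/(k_2−k_d) = 0.427×28.0/(2.06−0.427) = 11.96/1.633 = 7.321 mg/L.
e^(−k_d t) = e^(−0.427×1.314) = 0.5707; e^(−k_2 t) = e^(−2.06×1.314) = 0.06681.
D = 7.321 × (0.5707 − 0.06681) + 2.74 × 0.06681 = 3.689 + 0.1831 = 3.872 mg/L.
DO = C_s − D = 7.96 − 3.872 = 4.088 mg/L.

DO ≈ 4.09 mg/L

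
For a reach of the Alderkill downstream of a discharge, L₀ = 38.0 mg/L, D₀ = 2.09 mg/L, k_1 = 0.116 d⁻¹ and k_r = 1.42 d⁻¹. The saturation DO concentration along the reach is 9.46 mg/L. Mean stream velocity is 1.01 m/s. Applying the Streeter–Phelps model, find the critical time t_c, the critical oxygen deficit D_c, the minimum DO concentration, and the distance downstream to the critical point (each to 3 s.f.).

t_c ≈ 1.18 d; D_c ≈ 2.71 mg/L; min DO ≈ 6.75 mg/L; x_c ≈ 103 km

t_c = [1/(k_r−k_1)] ln[(k_r/k_1)(1 − D₀(k_r−k_1)/(k_1 L₀))]
= [1/(1.42−0.116)] ln[(1.42/0.116)(1 − 2.09×1.304/(0.116×38.0))]
= (1/1.304) ln[12.24 × 0.3817] = 0.7669 × ln(4.673) = 0.7669 × 1.542 = 1.182 d.
L(t_c) = L₀ e^(−k_1 t_c) = 38.0 × 0.8718 = 33.13 mg/L, and at the critical point k_r D_c = k_1 L, so D_c = (0.116/1.42) × 33.13 = 2.706 mg/L.
Minimum DO = C_s − D_c = 9.46 − 2.706 = 6.754 mg/L.
x_c = v t_c = 1.01 m/s × 1.182 d × 86400 s/d = 103200 m ≈ 103 km.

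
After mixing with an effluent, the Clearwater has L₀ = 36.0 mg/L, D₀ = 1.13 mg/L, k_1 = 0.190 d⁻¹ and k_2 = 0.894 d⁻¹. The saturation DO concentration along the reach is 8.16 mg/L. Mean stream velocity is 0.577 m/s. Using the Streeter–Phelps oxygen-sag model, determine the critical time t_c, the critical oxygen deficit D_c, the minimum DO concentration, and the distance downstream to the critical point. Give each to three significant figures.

t_c ≈ 2.02 d; D_c ≈ 5.21 mg/L; min DO ≈ 2.95 mg/L; x_c ≈ 101 km

With k_2/k_1 = 4.705 and 1 − D₀(k_2−k_1)/(k_1 L₀) = 0.8837,
t_c = ln(4.705 × 0.8837) / (0.894 − 0.190) = ln(4.158) / 0.7040 = 1.425/0.7040 = 2.024 d.
L(t_c) = L₀ e^(−k_1 t_c) = 36.0 × 0.6807 = 24.51 mg/L, and at the critical point k_2 D_c = k_1 L, so D_c = (0.190/0.894) × 24.51 = 5.208 mg/L.
Minimum DO = C_s − D_c = 8.16 − 5.208 = 2.952 mg/L.
x_c = v t_c = 0.577 m/s × 2.024 d × 86400 s/d = 100900 m ≈ 101 km.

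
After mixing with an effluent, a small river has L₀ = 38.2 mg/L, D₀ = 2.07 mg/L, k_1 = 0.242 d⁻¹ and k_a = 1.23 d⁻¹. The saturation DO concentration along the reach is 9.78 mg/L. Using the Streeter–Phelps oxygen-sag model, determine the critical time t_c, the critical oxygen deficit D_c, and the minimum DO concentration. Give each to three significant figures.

t_c ≈ 1.39 d; D_c ≈ 5.37 mg/L; min DO ≈ 4.41 mg/L

With k_a/k_1 = 5.083 and 1 − D₀(k_a−k_1)/(k_1 L₀) = 0.7788,
t_c = ln(5.083 × 0.7788) / (1.23 − 0.242) = ln(3.958) / 0.9880 = 1.376/0.9880 = 1.392 d.
L(t_c) = L₀ e^(−k_1 t_c) = 38.2 × 0.7139 = 27.27 mg/L, and at the critical point k_a D_c = k_1 L, so D_c = (0.242/1.23) × 27.27 = 5.366 mg/L.
Minimum DO = C_s − D_c = 9.78 − 5.366 = 4.414 mg/L.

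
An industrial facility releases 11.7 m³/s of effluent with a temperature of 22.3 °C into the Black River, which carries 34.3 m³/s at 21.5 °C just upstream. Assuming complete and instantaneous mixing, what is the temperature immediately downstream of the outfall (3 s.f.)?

Flow-weighted mixing: C = (Q_r C_r + Q_w C_w)/(Q_r + Q_w)
= (34.3×21.5 + 11.7×22.3)/(34.3 + 11.7) = 998.4/46.00 = 21.70 °C.

21.7 °C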